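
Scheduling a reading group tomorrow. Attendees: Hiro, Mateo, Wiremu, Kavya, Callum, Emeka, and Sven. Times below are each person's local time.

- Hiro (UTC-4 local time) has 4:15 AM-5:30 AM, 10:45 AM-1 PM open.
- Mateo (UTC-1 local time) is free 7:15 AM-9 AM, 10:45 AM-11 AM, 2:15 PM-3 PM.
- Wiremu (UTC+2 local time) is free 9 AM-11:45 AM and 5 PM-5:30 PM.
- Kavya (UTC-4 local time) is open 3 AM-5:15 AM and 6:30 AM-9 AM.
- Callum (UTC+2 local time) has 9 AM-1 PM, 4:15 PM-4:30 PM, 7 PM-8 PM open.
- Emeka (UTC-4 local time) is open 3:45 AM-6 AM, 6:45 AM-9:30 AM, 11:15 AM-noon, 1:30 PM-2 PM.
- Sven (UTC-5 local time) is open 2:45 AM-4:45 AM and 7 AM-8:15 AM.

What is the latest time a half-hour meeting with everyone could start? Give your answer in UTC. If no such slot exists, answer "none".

Hiro in UTC: 08:15-09:30, 14:45-17:00 (add 4h to convert from UTC-4).
Mateo in UTC: 08:15-10:00, 11:45-12:00, 15:15-16:00 (add 1h to convert from UTC-1).
Wiremu in UTC: 07:00-09:45, 15:00-15:30 (subtract 2h to convert from UTC+2).
Kavya in UTC: 07:00-09:15, 10:30-13:00 (add 4h to convert from UTC-4).
Callum in UTC: 07:00-11:00, 14:15-14:30, 17:00-18:00 (subtract 2h to convert from UTC+2).
Emeka in UTC: 07:45-10:00, 10:45-13:30, 15:15-16:00, 17:30-18:00 (add 4h to convert from UTC-4).
Sven in UTC: 07:45-09:45, 12:00-13:15 (add 5h to convert from UTC-5).
Hiro ∩ Mateo: 08:15-09:30, 15:15-16:00.
Hiro ∩ Mateo ∩ Wiremu: 08:15-09:30, 15:15-15:30.
Hiro ∩ Mateo ∩ Wiremu ∩ Kavya: 08:15-09:15.
Hiro ∩ Mateo ∩ Wiremu ∩ Kavya ∩ Callum: 08:15-09:15.
Hiro ∩ Mateo ∩ Wiremu ∩ Kavya ∩ Callum ∩ Emeka: 08:15-09:15.
Hiro ∩ Mateo ∩ Wiremu ∩ Kavya ∩ Callum ∩ Emeka ∩ Sven: 08:15-09:15.
The last common window of at least 30 minutes is 08:15-09:15; a 30-minute meeting can start as late as 08:45 and still end by 09:15.

08:45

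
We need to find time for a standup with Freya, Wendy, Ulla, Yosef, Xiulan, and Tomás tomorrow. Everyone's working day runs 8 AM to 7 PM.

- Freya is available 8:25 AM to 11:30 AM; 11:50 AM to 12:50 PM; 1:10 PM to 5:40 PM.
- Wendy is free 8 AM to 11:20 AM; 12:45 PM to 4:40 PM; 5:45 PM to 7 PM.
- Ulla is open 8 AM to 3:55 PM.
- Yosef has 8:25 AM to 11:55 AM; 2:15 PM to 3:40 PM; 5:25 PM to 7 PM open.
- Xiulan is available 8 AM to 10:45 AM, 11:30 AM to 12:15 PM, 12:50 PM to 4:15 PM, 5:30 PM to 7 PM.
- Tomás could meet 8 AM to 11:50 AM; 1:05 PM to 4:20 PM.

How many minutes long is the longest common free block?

Freya ∩ Wendy: 08:25-11:20, 12:45-12:50, 13:10-16:40.
Freya ∩ Wendy ∩ Ulla: 08:25-11:20, 12:45-12:50, 13:10-15:55.
Freya ∩ Wendy ∩ Ulla ∩ Yosef: 08:25-11:20, 14:15-15:40.
Freya ∩ Wendy ∩ Ulla ∩ Yosef ∩ Xiulan: 08:25-10:45, 14:15-15:40.
Freya ∩ Wendy ∩ Ulla ∩ Yosef ∩ Xiulan ∩ Tomás: 08:25-10:45, 14:15-15:40.
So the common availability across everyone is 08:25-10:45, 14:15-15:40.
The longest is 08:25-10:45 at 140 minutes.

140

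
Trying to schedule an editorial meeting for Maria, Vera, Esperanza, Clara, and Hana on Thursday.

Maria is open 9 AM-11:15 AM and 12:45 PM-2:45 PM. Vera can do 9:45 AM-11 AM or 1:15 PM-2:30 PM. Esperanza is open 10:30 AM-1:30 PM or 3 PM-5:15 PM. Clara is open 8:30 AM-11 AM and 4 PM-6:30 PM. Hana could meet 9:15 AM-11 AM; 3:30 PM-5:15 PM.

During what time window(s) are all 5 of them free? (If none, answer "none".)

10:30-11:00

Maria ∩ Vera: 09:45-11:00, 13:15-14:30.
Maria ∩ Vera ∩ Esperanza: 10:30-11:00, 13:15-13:30.
Maria ∩ Vera ∩ Esperanza ∩ Clara: 10:30-11:00.
Maria ∩ Vera ∩ Esperanza ∩ Clara ∩ Hana: 10:30-11:00.
So the common availability across everyone is 10:30-11:00.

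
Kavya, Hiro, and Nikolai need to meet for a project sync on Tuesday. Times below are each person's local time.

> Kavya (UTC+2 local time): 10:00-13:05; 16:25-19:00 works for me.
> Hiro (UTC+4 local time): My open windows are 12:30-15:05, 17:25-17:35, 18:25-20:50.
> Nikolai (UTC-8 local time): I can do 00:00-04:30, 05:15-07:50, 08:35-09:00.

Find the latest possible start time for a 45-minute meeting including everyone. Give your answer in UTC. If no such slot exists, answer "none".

15:05

Kavya in UTC: 08:00-11:05, 14:25-17:00 (subtract 2h to convert from UTC+2).
Hiro in UTC: 08:30-11:05, 13:25-13:35, 14:25-16:50 (subtract 4h to convert from UTC+4).
Nikolai in UTC: 08:00-12:30, 13:15-15:50, 16:35-17:00 (add 8h to convert from UTC-8).
Kavya ∩ Hiro: 08:30-11:05, 14:25-16:50.
Kavya ∩ Hiro ∩ Nikolai: 08:30-11:05, 14:25-15:50, 16:35-16:50.
The last common window of at least 45 minutes is 14:25-15:50; a 45-minute meeting can start as late as 15:05 and still end by 15:50.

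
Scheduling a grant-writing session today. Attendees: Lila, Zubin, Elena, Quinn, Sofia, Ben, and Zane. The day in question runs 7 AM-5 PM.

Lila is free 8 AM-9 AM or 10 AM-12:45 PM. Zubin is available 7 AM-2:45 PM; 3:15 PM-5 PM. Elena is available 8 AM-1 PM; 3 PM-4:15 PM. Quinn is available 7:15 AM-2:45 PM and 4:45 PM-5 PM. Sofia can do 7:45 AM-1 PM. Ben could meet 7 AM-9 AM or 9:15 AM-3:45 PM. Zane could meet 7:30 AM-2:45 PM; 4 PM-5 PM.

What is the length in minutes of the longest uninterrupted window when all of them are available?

165

Lila ∩ Zubin: 08:00-09:00, 10:00-12:45.
Lila ∩ Zubin ∩ Elena: 08:00-09:00, 10:00-12:45.
Lila ∩ Zubin ∩ Elena ∩ Quinn: 08:00-09:00, 10:00-12:45.
Lila ∩ Zubin ∩ Elena ∩ Quinn ∩ Sofia: 08:00-09:00, 10:00-12:45.
Lila ∩ Zubin ∩ Elena ∩ Quinn ∩ Sofia ∩ Ben: 08:00-09:00, 10:00-12:45.
Lila ∩ Zubin ∩ Elena ∩ Quinn ∩ Sofia ∩ Ben ∩ Zane: 08:00-09:00, 10:00-12:45.
The longest is 10:00-12:45 at 165 minutes.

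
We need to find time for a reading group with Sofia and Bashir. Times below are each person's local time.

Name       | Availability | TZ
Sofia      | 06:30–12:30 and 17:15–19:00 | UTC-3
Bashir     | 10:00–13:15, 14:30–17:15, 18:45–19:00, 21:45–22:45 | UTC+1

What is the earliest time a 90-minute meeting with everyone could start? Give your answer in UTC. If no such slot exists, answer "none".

Sofia in UTC: 09:30-15:30, 20:15-22:00 (add 3h to convert from UTC-3).
Bashir in UTC: 09:00-12:15, 13:30-16:15, 17:45-18:00, 20:45-21:45 (subtract 1h to convert from UTC+1).
Sofia ∩ Bashir: 09:30-12:15, 13:30-15:30, 20:45-21:45.
So the common availability across everyone is 09:30-12:15, 13:30-15:30, 20:45-21:45.
The first common window of at least 90 minutes is 09:30-12:15, so the earliest start is 09:30.

09:30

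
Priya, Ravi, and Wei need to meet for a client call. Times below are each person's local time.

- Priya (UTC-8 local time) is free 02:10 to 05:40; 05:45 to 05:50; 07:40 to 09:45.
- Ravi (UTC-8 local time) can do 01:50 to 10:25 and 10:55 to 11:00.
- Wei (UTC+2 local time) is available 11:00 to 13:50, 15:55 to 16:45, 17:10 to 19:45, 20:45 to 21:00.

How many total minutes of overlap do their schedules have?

Priya in UTC: 10:10-13:40, 13:45-13:50, 15:40-17:45 (add 8h to convert from UTC-8).
Ravi in UTC: 09:50-18:25, 18:55-19:00 (add 8h to convert from UTC-8).
Wei in UTC: 09:00-11:50, 13:55-14:45, 15:10-17:45, 18:45-19:00 (subtract 2h to convert from UTC+2).
Priya ∩ Ravi: 10:10-13:40, 13:45-13:50, 15:40-17:45.
Priya ∩ Ravi ∩ Wei: 10:10-11:50, 15:40-17:45.
Summing the common windows: 100 + 125 = 225 minutes.

225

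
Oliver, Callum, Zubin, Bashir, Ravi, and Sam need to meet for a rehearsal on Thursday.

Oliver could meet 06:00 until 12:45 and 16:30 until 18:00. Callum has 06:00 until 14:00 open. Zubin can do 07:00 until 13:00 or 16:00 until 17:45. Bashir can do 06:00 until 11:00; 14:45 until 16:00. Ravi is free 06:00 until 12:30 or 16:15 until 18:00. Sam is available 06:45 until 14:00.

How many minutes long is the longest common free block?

Oliver ∩ Callum: 06:00-12:45.
Oliver ∩ Callum ∩ Zubin: 07:00-12:45.
Oliver ∩ Callum ∩ Zubin ∩ Bashir: 07:00-11:00.
Oliver ∩ Callum ∩ Zubin ∩ Bashir ∩ Ravi: 07:00-11:00.
Oliver ∩ Callum ∩ Zubin ∩ Bashir ∩ Ravi ∩ Sam: 07:00-11:00.
So the common availability across everyone is 07:00-11:00.
The longest is 07:00-11:00 at 240 minutes.

240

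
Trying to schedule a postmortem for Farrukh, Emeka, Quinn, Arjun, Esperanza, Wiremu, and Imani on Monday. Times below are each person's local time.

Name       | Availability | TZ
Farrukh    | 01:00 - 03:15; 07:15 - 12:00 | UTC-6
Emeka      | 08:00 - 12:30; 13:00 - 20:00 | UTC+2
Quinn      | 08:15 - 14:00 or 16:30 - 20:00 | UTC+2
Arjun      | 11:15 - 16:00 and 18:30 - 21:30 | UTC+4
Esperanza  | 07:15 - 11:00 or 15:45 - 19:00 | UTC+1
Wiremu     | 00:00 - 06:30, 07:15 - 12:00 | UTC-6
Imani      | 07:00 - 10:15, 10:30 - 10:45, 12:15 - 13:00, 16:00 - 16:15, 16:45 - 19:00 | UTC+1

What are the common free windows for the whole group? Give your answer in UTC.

07:15-09:15, 15:00-15:15, 15:45-17:30

Farrukh in UTC: 07:00-09:15, 13:15-18:00 (add 6h to convert from UTC-6).
Emeka in UTC: 06:00-10:30, 11:00-18:00 (subtract 2h to convert from UTC+2).
Quinn in UTC: 06:15-12:00, 14:30-18:00 (subtract 2h to convert from UTC+2).
Arjun in UTC: 07:15-12:00, 14:30-17:30 (subtract 4h to convert from UTC+4).
Esperanza in UTC: 06:15-10:00, 14:45-18:00 (subtract 1h to convert from UTC+1).
Wiremu in UTC: 06:00-12:30, 13:15-18:00 (add 6h to convert from UTC-6).
Imani in UTC: 06:00-09:15, 09:30-09:45, 11:15-12:00, 15:00-15:15, 15:45-18:00 (subtract 1h to convert from UTC+1).
Farrukh ∩ Emeka: 07:00-09:15, 13:15-18:00.
Farrukh ∩ Emeka ∩ Quinn: 07:00-09:15, 14:30-18:00.
Farrukh ∩ Emeka ∩ Quinn ∩ Arjun: 07:15-09:15, 14:30-17:30.
Farrukh ∩ Emeka ∩ Quinn ∩ Arjun ∩ Esperanza: 07:15-09:15, 14:45-17:30.
Farrukh ∩ Emeka ∩ Quinn ∩ Arjun ∩ Esperanza ∩ Wiremu: 07:15-09:15, 14:45-17:30.
Farrukh ∩ Emeka ∩ Quinn ∩ Arjun ∩ Esperanza ∩ Wiremu ∩ Imani: 07:15-09:15, 15:00-15:15, 15:45-17:30.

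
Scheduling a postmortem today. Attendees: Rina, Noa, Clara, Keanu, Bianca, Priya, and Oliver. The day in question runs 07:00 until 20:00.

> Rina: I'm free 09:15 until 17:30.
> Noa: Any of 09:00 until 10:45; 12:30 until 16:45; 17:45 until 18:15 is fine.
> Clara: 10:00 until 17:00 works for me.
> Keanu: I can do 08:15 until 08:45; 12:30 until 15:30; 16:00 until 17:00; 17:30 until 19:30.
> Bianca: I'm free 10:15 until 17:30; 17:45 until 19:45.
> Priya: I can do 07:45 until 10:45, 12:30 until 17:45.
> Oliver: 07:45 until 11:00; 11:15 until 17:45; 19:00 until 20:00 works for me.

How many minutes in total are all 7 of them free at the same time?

225

Rina ∩ Noa: 09:15-10:45, 12:30-16:45.
Rina ∩ Noa ∩ Clara: 10:00-10:45, 12:30-16:45.
Rina ∩ Noa ∩ Clara ∩ Keanu: 12:30-15:30, 16:00-16:45.
Rina ∩ Noa ∩ Clara ∩ Keanu ∩ Bianca: 12:30-15:30, 16:00-16:45.
Rina ∩ Noa ∩ Clara ∩ Keanu ∩ Bianca ∩ Priya: 12:30-15:30, 16:00-16:45.
Rina ∩ Noa ∩ Clara ∩ Keanu ∩ Bianca ∩ Priya ∩ Oliver: 12:30-15:30, 16:00-16:45.
Summing the common windows: 180 + 45 = 225 minutes.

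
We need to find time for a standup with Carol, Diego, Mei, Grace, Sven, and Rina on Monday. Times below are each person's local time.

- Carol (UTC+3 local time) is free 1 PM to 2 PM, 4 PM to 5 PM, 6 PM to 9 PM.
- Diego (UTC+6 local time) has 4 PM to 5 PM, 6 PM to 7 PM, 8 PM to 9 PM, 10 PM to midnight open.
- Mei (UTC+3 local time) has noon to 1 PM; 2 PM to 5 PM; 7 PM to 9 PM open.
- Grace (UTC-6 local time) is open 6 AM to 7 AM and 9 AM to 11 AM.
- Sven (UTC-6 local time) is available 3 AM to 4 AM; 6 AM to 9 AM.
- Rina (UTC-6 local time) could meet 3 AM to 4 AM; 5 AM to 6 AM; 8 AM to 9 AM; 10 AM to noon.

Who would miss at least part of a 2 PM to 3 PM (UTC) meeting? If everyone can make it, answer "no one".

Carol in UTC: 10:00-11:00, 13:00-14:00, 15:00-18:00 (subtract 3h to convert from UTC+3).
Diego in UTC: 10:00-11:00, 12:00-13:00, 14:00-15:00, 16:00-18:00 (subtract 6h to convert from UTC+6).
Mei in UTC: 09:00-10:00, 11:00-14:00, 16:00-18:00 (subtract 3h to convert from UTC+3).
Grace in UTC: 12:00-13:00, 15:00-17:00 (add 6h to convert from UTC-6).
Sven in UTC: 09:00-10:00, 12:00-15:00 (add 6h to convert from UTC-6).
Rina in UTC: 09:00-10:00, 11:00-12:00, 14:00-15:00, 16:00-18:00 (add 6h to convert from UTC-6).
Carol: not fully free for 14:00-15:00. Diego: free for 14:00-15:00. Mei: not fully free for 14:00-15:00. Grace: not fully free for 14:00-15:00. Sven: free for 14:00-15:00. Rina: free for 14:00-15:00.

Carol, Grace, Mei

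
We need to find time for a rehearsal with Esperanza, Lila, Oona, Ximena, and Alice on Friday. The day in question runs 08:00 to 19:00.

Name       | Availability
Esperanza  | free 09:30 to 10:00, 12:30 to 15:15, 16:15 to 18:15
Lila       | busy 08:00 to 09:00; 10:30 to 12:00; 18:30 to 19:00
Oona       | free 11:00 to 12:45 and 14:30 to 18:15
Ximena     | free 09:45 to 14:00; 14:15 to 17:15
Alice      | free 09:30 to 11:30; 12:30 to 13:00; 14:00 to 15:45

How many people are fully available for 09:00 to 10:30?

Esperanza free: 09:30-10:00, 12:30-15:15, 16:15-18:15.
Lila free: 09:00-10:30, 12:00-18:30 (invert busy blocks within the working day).
Oona free: 11:00-12:45, 14:30-18:15.
Ximena free: 09:45-14:00, 14:15-17:15.
Alice free: 09:30-11:30, 12:30-13:00, 14:00-15:45.
Lila can make the full 09:00-10:30 slot — that's 1.

1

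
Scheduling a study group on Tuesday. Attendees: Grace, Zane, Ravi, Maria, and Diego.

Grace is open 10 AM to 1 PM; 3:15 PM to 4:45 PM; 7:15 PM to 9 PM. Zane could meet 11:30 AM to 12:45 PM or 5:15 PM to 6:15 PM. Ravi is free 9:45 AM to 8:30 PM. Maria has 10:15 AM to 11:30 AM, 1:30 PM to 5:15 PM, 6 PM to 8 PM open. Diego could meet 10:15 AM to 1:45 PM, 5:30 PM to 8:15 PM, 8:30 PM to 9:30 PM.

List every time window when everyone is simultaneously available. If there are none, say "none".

Grace ∩ Zane: 11:30-12:45.
Grace ∩ Zane ∩ Ravi: 11:30-12:45.
Grace ∩ Zane ∩ Ravi ∩ Maria: ∅.
Grace ∩ Zane ∩ Ravi ∩ Maria ∩ Diego: ∅.
There is no time when everyone is free.

none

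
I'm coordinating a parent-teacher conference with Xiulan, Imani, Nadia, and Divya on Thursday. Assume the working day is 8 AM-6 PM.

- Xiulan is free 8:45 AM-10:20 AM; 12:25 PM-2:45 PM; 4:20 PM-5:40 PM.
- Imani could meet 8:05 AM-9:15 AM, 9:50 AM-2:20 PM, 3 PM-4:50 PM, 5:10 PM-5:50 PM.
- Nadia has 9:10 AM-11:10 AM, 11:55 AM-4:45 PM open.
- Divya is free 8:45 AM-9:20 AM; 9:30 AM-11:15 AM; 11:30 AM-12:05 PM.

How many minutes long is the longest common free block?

Xiulan ∩ Imani: 08:45-09:15, 09:50-10:20, 12:25-14:20, 16:20-16:50, 17:10-17:40.
Xiulan ∩ Imani ∩ Nadia: 09:10-09:15, 09:50-10:20, 12:25-14:20, 16:20-16:45.
Xiulan ∩ Imani ∩ Nadia ∩ Divya: 09:10-09:15, 09:50-10:20.
Those are the intersection windows.
The longest is 09:50-10:20 at 30 minutes.

30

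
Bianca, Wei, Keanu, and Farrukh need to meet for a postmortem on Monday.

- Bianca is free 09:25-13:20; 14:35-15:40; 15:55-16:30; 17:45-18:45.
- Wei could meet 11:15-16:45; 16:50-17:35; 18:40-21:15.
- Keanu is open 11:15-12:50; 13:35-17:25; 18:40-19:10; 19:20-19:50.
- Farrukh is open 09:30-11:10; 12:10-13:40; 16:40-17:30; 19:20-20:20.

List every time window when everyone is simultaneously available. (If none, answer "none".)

12:10-12:50

Bianca ∩ Wei: 11:15-13:20, 14:35-15:40, 15:55-16:30, 18:40-18:45.
Bianca ∩ Wei ∩ Keanu: 11:15-12:50, 14:35-15:40, 15:55-16:30, 18:40-18:45.
Bianca ∩ Wei ∩ Keanu ∩ Farrukh: 12:10-12:50.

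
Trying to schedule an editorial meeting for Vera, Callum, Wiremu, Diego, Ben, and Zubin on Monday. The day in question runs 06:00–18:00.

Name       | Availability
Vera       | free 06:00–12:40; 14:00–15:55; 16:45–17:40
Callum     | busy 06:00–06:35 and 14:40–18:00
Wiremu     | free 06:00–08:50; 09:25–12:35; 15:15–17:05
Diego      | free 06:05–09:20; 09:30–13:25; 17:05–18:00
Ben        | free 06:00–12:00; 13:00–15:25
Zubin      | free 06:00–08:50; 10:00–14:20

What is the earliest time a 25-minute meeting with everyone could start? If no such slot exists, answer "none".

06:35

Vera free: 06:00-12:40, 14:00-15:55, 16:45-17:40.
Callum free: 06:35-14:40 (invert busy blocks within the working day).
Wiremu free: 06:00-08:50, 09:25-12:35, 15:15-17:05.
Diego free: 06:05-09:20, 09:30-13:25, 17:05-18:00.
Ben free: 06:00-12:00, 13:00-15:25.
Zubin free: 06:00-08:50, 10:00-14:20.
Vera ∩ Callum: 06:35-12:40, 14:00-14:40.
Vera ∩ Callum ∩ Wiremu: 06:35-08:50, 09:25-12:35.
Vera ∩ Callum ∩ Wiremu ∩ Diego: 06:35-08:50, 09:30-12:35.
Vera ∩ Callum ∩ Wiremu ∩ Diego ∩ Ben: 06:35-08:50, 09:30-12:00.
Vera ∩ Callum ∩ Wiremu ∩ Diego ∩ Ben ∩ Zubin: 06:35-08:50, 10:00-12:00.
So the common availability across everyone is 06:35-08:50, 10:00-12:00.
The first common window of at least 25 minutes is 06:35-08:50, so the earliest start is 06:35.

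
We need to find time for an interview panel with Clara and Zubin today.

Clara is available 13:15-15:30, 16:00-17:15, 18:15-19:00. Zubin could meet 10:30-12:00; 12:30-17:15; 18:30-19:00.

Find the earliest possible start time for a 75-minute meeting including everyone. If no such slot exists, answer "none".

13:15

Clara ∩ Zubin: 13:15-15:30, 16:00-17:15, 18:30-19:00.
So the common availability across everyone is 13:15-15:30, 16:00-17:15, 18:30-19:00.
The first common window of at least 75 minutes is 13:15-15:30, so the earliest start is 13:15.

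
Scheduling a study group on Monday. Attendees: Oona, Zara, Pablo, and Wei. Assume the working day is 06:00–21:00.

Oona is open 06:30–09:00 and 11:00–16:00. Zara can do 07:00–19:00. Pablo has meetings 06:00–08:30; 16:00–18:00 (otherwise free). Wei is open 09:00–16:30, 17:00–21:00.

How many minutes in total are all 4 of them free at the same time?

300

Oona free: 06:30-09:00, 11:00-16:00.
Zara free: 07:00-19:00.
Pablo free: 08:30-16:00, 18:00-21:00 (invert busy blocks within the working day).
Wei free: 09:00-16:30, 17:00-21:00.
Oona ∩ Zara: 07:00-09:00, 11:00-16:00.
Oona ∩ Zara ∩ Pablo: 08:30-09:00, 11:00-16:00.
Oona ∩ Zara ∩ Pablo ∩ Wei: 11:00-16:00.
That's a single block of 300 minutes.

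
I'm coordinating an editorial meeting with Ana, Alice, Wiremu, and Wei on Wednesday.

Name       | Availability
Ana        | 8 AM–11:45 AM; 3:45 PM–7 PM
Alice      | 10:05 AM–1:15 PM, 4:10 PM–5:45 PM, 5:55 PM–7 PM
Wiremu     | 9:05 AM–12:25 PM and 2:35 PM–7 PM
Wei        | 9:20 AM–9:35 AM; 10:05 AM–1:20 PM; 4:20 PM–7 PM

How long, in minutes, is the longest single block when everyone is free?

100

Ana ∩ Alice: 10:05-11:45, 16:10-17:45, 17:55-19:00.
Ana ∩ Alice ∩ Wiremu: 10:05-11:45, 16:10-17:45, 17:55-19:00.
Ana ∩ Alice ∩ Wiremu ∩ Wei: 10:05-11:45, 16:20-17:45, 17:55-19:00.
Those are the intersection windows.
The longest is 10:05-11:45 at 100 minutes.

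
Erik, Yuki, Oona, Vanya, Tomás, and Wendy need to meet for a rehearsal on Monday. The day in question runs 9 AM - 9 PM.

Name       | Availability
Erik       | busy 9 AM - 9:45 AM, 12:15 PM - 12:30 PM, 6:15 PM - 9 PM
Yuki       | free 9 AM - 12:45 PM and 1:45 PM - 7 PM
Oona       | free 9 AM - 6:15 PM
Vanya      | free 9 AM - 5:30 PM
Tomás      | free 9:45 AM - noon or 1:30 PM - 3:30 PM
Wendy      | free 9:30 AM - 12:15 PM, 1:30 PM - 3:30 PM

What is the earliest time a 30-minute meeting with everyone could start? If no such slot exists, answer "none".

09:45

Erik free: 09:45-12:15, 12:30-18:15 (invert busy blocks within the working day).
Yuki free: 09:00-12:45, 13:45-19:00.
Oona free: 09:00-18:15.
Vanya free: 09:00-17:30.
Tomás free: 09:45-12:00, 13:30-15:30.
Wendy free: 09:30-12:15, 13:30-15:30.
Erik ∩ Yuki: 09:45-12:15, 12:30-12:45, 13:45-18:15.
Erik ∩ Yuki ∩ Oona: 09:45-12:15, 12:30-12:45, 13:45-18:15.
Erik ∩ Yuki ∩ Oona ∩ Vanya: 09:45-12:15, 12:30-12:45, 13:45-17:30.
Erik ∩ Yuki ∩ Oona ∩ Vanya ∩ Tomás: 09:45-12:00, 13:45-15:30.
Erik ∩ Yuki ∩ Oona ∩ Vanya ∩ Tomás ∩ Wendy: 09:45-12:00, 13:45-15:30.
The first common window of at least 30 minutes is 09:45-12:00, so the earliest start is 09:45.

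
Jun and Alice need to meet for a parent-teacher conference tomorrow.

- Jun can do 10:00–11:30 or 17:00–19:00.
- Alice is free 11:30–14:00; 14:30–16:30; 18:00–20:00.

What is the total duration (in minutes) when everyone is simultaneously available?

Jun ∩ Alice: 18:00-19:00.
That's a single block of 60 minutes.

60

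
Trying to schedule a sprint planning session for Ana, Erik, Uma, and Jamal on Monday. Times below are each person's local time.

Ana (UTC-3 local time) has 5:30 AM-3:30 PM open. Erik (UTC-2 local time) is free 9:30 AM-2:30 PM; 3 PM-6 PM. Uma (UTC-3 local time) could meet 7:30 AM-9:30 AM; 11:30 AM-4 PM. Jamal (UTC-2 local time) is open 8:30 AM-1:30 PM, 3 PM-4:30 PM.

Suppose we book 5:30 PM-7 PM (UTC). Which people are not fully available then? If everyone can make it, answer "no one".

Ana in UTC: 08:30-18:30 (add 3h to convert from UTC-3).
Erik in UTC: 11:30-16:30, 17:00-20:00 (add 2h to convert from UTC-2).
Uma in UTC: 10:30-12:30, 14:30-19:00 (add 3h to convert from UTC-3).
Jamal in UTC: 10:30-15:30, 17:00-18:30 (add 2h to convert from UTC-2).
Ana: not fully free for 17:30-19:00. Erik: free for 17:30-19:00. Uma: free for 17:30-19:00. Jamal: not fully free for 17:30-19:00.

Ana, Jamal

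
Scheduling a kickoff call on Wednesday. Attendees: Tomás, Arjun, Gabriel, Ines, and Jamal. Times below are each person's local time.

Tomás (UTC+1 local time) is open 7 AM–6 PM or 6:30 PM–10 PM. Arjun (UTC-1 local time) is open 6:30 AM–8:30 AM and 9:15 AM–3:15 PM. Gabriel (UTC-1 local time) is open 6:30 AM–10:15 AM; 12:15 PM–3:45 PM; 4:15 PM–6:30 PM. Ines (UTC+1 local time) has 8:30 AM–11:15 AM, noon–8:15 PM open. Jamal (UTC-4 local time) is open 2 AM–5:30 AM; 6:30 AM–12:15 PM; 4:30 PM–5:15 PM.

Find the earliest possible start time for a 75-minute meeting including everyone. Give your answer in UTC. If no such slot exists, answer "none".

07:30

Tomás in UTC: 06:00-17:00, 17:30-21:00 (subtract 1h to convert from UTC+1).
Arjun in UTC: 07:30-09:30, 10:15-16:15 (add 1h to convert from UTC-1).
Gabriel in UTC: 07:30-11:15, 13:15-16:45, 17:15-19:30 (add 1h to convert from UTC-1).
Ines in UTC: 07:30-10:15, 11:00-19:15 (subtract 1h to convert from UTC+1).
Jamal in UTC: 06:00-09:30, 10:30-16:15, 20:30-21:15 (add 4h to convert from UTC-4).
Tomás ∩ Arjun: 07:30-09:30, 10:15-16:15.
Tomás ∩ Arjun ∩ Gabriel: 07:30-09:30, 10:15-11:15, 13:15-16:15.
Tomás ∩ Arjun ∩ Gabriel ∩ Ines: 07:30-09:30, 11:00-11:15, 13:15-16:15.
Tomás ∩ Arjun ∩ Gabriel ∩ Ines ∩ Jamal: 07:30-09:30, 11:00-11:15, 13:15-16:15.
Those are the intersection windows.
The first common window of at least 75 minutes is 07:30-09:30, so the earliest start is 07:30.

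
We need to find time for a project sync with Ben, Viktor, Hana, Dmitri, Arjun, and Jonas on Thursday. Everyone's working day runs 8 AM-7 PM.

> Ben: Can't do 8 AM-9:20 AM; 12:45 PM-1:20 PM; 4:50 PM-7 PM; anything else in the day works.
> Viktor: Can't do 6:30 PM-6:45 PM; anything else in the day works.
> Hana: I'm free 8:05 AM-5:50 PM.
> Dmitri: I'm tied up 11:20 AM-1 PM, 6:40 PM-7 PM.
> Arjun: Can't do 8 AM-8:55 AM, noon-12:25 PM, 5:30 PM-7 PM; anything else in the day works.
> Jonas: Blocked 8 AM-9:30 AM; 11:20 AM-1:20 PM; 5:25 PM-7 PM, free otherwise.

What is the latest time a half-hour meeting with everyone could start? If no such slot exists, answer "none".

16:20

Ben free: 09:20-12:45, 13:20-16:50 (invert busy blocks within the working day).
Viktor free: 08:00-18:30, 18:45-19:00 (invert busy blocks within the working day).
Hana free: 08:05-17:50.
Dmitri free: 08:00-11:20, 13:00-18:40 (invert busy blocks within the working day).
Arjun free: 08:55-12:00, 12:25-17:30 (invert busy blocks within the working day).
Jonas free: 09:30-11:20, 13:20-17:25 (invert busy blocks within the working day).
Ben ∩ Viktor: 09:20-12:45, 13:20-16:50.
Ben ∩ Viktor ∩ Hana: 09:20-12:45, 13:20-16:50.
Ben ∩ Viktor ∩ Hana ∩ Dmitri: 09:20-11:20, 13:20-16:50.
Ben ∩ Viktor ∩ Hana ∩ Dmitri ∩ Arjun: 09:20-11:20, 13:20-16:50.
Ben ∩ Viktor ∩ Hana ∩ Dmitri ∩ Arjun ∩ Jonas: 09:30-11:20, 13:20-16:50.
The last common window of at least 30 minutes is 13:20-16:50; a 30-minute meeting can start as late as 16:20 and still end by 16:50.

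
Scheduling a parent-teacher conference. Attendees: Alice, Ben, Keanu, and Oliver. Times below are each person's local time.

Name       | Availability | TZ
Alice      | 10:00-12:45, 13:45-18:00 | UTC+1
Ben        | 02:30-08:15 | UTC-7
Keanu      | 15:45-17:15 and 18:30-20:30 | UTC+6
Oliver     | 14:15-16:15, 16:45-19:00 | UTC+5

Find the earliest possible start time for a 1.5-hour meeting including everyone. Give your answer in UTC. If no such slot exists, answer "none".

09:45

Alice in UTC: 09:00-11:45, 12:45-17:00 (subtract 1h to convert from UTC+1).
Ben in UTC: 09:30-15:15 (add 7h to convert from UTC-7).
Keanu in UTC: 09:45-11:15, 12:30-14:30 (subtract 6h to convert from UTC+6).
Oliver in UTC: 09:15-11:15, 11:45-14:00 (subtract 5h to convert from UTC+5).
Alice ∩ Ben: 09:30-11:45, 12:45-15:15.
Alice ∩ Ben ∩ Keanu: 09:45-11:15, 12:45-14:30.
Alice ∩ Ben ∩ Keanu ∩ Oliver: 09:45-11:15, 12:45-14:00.
The first common window of at least 90 minutes is 09:45-11:15, so the earliest start is 09:45.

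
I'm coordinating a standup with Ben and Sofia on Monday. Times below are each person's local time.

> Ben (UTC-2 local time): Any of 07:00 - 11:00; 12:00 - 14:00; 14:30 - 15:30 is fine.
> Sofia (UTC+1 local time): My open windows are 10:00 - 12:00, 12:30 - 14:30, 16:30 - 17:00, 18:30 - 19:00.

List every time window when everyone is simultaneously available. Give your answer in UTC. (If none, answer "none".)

Ben in UTC: 09:00-13:00, 14:00-16:00, 16:30-17:30 (add 2h to convert from UTC-2).
Sofia in UTC: 09:00-11:00, 11:30-13:30, 15:30-16:00, 17:30-18:00 (subtract 1h to convert from UTC+1).
Ben ∩ Sofia: 09:00-11:00, 11:30-13:00, 15:30-16:00.

09:00-11:00, 11:30-13:00, 15:30-16:00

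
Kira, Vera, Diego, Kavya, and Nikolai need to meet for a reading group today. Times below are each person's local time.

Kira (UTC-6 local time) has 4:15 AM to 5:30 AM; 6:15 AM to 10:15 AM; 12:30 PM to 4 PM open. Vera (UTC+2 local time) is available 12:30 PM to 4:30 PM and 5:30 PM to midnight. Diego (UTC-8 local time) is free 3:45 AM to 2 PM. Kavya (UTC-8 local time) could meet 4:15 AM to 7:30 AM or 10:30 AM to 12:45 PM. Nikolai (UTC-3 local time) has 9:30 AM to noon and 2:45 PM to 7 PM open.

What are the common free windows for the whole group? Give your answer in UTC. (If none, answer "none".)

12:30-14:30, 18:30-20:45

Kira in UTC: 10:15-11:30, 12:15-16:15, 18:30-22:00 (add 6h to convert from UTC-6).
Vera in UTC: 10:30-14:30, 15:30-22:00 (subtract 2h to convert from UTC+2).
Diego in UTC: 11:45-22:00 (add 8h to convert from UTC-8).
Kavya in UTC: 12:15-15:30, 18:30-20:45 (add 8h to convert from UTC-8).
Nikolai in UTC: 12:30-15:00, 17:45-22:00 (add 3h to convert from UTC-3).
Kira ∩ Vera: 10:30-11:30, 12:15-14:30, 15:30-16:15, 18:30-22:00.
Kira ∩ Vera ∩ Diego: 12:15-14:30, 15:30-16:15, 18:30-22:00.
Kira ∩ Vera ∩ Diego ∩ Kavya: 12:15-14:30, 18:30-20:45.
Kira ∩ Vera ∩ Diego ∩ Kavya ∩ Nikolai: 12:30-14:30, 18:30-20:45.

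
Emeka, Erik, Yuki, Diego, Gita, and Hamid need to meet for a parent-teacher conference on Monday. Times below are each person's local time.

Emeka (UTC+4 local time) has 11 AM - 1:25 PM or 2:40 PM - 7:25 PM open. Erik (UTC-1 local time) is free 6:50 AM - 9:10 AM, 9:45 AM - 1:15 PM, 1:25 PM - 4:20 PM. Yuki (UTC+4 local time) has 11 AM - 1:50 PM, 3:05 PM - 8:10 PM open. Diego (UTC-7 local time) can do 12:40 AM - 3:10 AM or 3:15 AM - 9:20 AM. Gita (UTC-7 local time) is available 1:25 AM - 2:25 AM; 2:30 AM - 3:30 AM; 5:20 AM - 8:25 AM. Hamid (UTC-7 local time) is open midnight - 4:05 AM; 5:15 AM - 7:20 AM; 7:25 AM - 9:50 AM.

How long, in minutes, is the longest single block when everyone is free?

115

Emeka in UTC: 07:00-09:25, 10:40-15:25 (subtract 4h to convert from UTC+4).
Erik in UTC: 07:50-10:10, 10:45-14:15, 14:25-17:20 (add 1h to convert from UTC-1).
Yuki in UTC: 07:00-09:50, 11:05-16:10 (subtract 4h to convert from UTC+4).
Diego in UTC: 07:40-10:10, 10:15-16:20 (add 7h to convert from UTC-7).
Gita in UTC: 08:25-09:25, 09:30-10:30, 12:20-15:25 (add 7h to convert from UTC-7).
Hamid in UTC: 07:00-11:05, 12:15-14:20, 14:25-16:50 (add 7h to convert from UTC-7).
Emeka ∩ Erik: 07:50-09:25, 10:45-14:15, 14:25-15:25.
Emeka ∩ Erik ∩ Yuki: 07:50-09:25, 11:05-14:15, 14:25-15:25.
Emeka ∩ Erik ∩ Yuki ∩ Diego: 07:50-09:25, 11:05-14:15, 14:25-15:25.
Emeka ∩ Erik ∩ Yuki ∩ Diego ∩ Gita: 08:25-09:25, 12:20-14:15, 14:25-15:25.
Emeka ∩ Erik ∩ Yuki ∩ Diego ∩ Gita ∩ Hamid: 08:25-09:25, 12:20-14:15, 14:25-15:25.
The longest is 12:20-14:15 at 115 minutes.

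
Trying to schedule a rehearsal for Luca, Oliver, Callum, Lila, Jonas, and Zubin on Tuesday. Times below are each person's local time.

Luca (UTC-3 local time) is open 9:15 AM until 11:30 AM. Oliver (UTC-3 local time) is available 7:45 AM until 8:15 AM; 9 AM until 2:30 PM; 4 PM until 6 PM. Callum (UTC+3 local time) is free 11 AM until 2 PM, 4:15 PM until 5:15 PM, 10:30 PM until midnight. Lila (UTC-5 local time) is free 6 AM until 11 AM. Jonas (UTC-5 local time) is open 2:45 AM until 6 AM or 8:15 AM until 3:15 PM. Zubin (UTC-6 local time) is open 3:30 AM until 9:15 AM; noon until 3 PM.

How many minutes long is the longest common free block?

Luca in UTC: 12:15-14:30 (add 3h to convert from UTC-3).
Oliver in UTC: 10:45-11:15, 12:00-17:30, 19:00-21:00 (add 3h to convert from UTC-3).
Callum in UTC: 08:00-11:00, 13:15-14:15, 19:30-21:00 (subtract 3h to convert from UTC+3).
Lila in UTC: 11:00-16:00 (add 5h to convert from UTC-5).
Jonas in UTC: 07:45-11:00, 13:15-20:15 (add 5h to convert from UTC-5).
Zubin in UTC: 09:30-15:15, 18:00-21:00 (add 6h to convert from UTC-6).
Luca ∩ Oliver: 12:15-14:30.
Luca ∩ Oliver ∩ Callum: 13:15-14:15.
Luca ∩ Oliver ∩ Callum ∩ Lila: 13:15-14:15.
Luca ∩ Oliver ∩ Callum ∩ Lila ∩ Jonas: 13:15-14:15.
Luca ∩ Oliver ∩ Callum ∩ Lila ∩ Jonas ∩ Zubin: 13:15-14:15.
The longest is 13:15-14:15 at 60 minutes.

60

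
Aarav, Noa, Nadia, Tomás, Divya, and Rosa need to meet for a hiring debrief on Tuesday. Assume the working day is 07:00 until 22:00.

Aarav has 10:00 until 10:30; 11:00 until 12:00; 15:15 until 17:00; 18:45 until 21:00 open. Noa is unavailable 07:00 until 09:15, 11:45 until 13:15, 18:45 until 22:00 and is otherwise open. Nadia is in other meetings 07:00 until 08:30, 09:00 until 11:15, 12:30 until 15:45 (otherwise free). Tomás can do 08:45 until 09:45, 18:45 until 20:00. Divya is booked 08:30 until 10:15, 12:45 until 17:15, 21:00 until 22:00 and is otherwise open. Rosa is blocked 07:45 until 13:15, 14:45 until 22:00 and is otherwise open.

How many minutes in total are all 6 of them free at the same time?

0

Aarav free: 10:00-10:30, 11:00-12:00, 15:15-17:00, 18:45-21:00.
Noa free: 09:15-11:45, 13:15-18:45 (invert busy blocks within the working day).
Nadia free: 08:30-09:00, 11:15-12:30, 15:45-22:00 (invert busy blocks within the working day).
Tomás free: 08:45-09:45, 18:45-20:00.
Divya free: 07:00-08:30, 10:15-12:45, 17:15-21:00 (invert busy blocks within the working day).
Rosa free: 07:00-07:45, 13:15-14:45 (invert busy blocks within the working day).
Aarav ∩ Noa: 10:00-10:30, 11:00-11:45, 15:15-17:00.
Aarav ∩ Noa ∩ Nadia: 11:15-11:45, 15:45-17:00.
Aarav ∩ Noa ∩ Nadia ∩ Tomás: ∅.
Aarav ∩ Noa ∩ Nadia ∩ Tomás ∩ Divya: ∅.
Aarav ∩ Noa ∩ Nadia ∩ Tomás ∩ Divya ∩ Rosa: ∅.
There is no time when everyone is free.
There is no common window, so the total is 0 minutes.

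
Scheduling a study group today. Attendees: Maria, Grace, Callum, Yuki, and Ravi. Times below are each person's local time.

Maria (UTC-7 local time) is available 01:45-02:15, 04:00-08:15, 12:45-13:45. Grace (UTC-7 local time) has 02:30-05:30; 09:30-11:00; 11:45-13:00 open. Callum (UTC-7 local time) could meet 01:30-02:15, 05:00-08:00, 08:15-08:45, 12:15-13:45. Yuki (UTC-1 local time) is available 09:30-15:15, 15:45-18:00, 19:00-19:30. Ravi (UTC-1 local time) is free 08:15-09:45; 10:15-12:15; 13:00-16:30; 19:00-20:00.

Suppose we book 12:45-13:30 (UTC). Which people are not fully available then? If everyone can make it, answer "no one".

Grace, Ravi

Maria in UTC: 08:45-09:15, 11:00-15:15, 19:45-20:45 (add 7h to convert from UTC-7).
Grace in UTC: 09:30-12:30, 16:30-18:00, 18:45-20:00 (add 7h to convert from UTC-7).
Callum in UTC: 08:30-09:15, 12:00-15:00, 15:15-15:45, 19:15-20:45 (add 7h to convert from UTC-7).
Yuki in UTC: 10:30-16:15, 16:45-19:00, 20:00-20:30 (add 1h to convert from UTC-1).
Ravi in UTC: 09:15-10:45, 11:15-13:15, 14:00-17:30, 20:00-21:00 (add 1h to convert from UTC-1).
Maria: free for 12:45-13:30. Grace: not fully free for 12:45-13:30. Callum: free for 12:45-13:30. Yuki: free for 12:45-13:30. Ravi: not fully free for 12:45-13:30.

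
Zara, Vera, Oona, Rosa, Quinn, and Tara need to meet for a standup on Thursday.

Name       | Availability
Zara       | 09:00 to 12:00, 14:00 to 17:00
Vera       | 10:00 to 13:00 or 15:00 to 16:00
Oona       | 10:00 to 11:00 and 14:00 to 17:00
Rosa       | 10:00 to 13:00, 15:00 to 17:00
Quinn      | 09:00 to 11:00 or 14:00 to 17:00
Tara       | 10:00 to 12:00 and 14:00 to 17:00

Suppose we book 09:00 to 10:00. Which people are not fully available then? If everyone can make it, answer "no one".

Zara: free for 09:00-10:00. Vera: not fully free for 09:00-10:00. Oona: not fully free for 09:00-10:00. Rosa: not fully free for 09:00-10:00. Quinn: free for 09:00-10:00. Tara: not fully free for 09:00-10:00.

Oona, Rosa, Tara, Vera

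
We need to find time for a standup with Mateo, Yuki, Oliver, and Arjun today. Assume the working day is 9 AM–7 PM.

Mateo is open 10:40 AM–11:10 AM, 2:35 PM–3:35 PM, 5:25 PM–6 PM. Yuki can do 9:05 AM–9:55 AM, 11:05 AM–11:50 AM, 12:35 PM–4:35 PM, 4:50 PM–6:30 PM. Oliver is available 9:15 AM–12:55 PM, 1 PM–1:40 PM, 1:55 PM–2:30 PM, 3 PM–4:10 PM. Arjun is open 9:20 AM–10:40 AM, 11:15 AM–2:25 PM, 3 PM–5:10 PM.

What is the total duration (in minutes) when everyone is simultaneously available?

Mateo ∩ Yuki: 11:05-11:10, 14:35-15:35, 17:25-18:00.
Mateo ∩ Yuki ∩ Oliver: 11:05-11:10, 15:00-15:35.
Mateo ∩ Yuki ∩ Oliver ∩ Arjun: 15:00-15:35.
That's a single block of 35 minutes.

35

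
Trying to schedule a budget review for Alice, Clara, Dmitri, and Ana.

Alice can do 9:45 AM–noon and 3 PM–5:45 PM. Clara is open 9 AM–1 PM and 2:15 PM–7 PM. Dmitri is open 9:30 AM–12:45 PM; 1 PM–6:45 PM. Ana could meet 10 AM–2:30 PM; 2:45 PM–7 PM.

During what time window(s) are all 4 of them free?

10:00-12:00, 15:00-17:45

Alice ∩ Clara: 09:45-12:00, 15:00-17:45.
Alice ∩ Clara ∩ Dmitri: 09:45-12:00, 15:00-17:45.
Alice ∩ Clara ∩ Dmitri ∩ Ana: 10:00-12:00, 15:00-17:45.
Those are the intersection windows.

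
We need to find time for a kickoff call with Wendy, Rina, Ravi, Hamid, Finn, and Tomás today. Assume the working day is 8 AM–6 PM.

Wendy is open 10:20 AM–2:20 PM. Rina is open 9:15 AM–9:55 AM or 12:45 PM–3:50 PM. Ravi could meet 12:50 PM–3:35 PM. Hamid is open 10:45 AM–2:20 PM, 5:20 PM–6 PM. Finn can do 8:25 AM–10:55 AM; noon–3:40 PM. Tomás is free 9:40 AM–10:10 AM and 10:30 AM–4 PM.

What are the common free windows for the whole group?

12:50-14:20

Wendy ∩ Rina: 12:45-14:20.
Wendy ∩ Rina ∩ Ravi: 12:50-14:20.
Wendy ∩ Rina ∩ Ravi ∩ Hamid: 12:50-14:20.
Wendy ∩ Rina ∩ Ravi ∩ Hamid ∩ Finn: 12:50-14:20.
Wendy ∩ Rina ∩ Ravi ∩ Hamid ∩ Finn ∩ Tomás: 12:50-14:20.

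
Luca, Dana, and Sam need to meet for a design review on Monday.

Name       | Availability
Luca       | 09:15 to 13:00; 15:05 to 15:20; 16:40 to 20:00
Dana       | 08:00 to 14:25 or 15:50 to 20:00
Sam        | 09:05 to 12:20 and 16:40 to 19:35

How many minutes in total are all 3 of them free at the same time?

Luca ∩ Dana: 09:15-13:00, 16:40-20:00.
Luca ∩ Dana ∩ Sam: 09:15-12:20, 16:40-19:35.
Summing the common windows: 185 + 175 = 360 minutes.

360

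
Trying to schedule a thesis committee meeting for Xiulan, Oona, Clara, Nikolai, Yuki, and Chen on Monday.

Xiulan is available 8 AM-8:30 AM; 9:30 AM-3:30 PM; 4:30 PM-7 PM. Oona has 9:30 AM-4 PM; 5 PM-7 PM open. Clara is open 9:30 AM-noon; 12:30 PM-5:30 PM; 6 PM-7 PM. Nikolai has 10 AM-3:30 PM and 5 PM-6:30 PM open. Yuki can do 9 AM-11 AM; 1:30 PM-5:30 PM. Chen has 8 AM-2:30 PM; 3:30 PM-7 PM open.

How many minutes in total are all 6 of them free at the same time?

150

Xiulan ∩ Oona: 09:30-15:30, 17:00-19:00.
Xiulan ∩ Oona ∩ Clara: 09:30-12:00, 12:30-15:30, 17:00-17:30, 18:00-19:00.
Xiulan ∩ Oona ∩ Clara ∩ Nikolai: 10:00-12:00, 12:30-15:30, 17:00-17:30, 18:00-18:30.
Xiulan ∩ Oona ∩ Clara ∩ Nikolai ∩ Yuki: 10:00-11:00, 13:30-15:30, 17:00-17:30.
Xiulan ∩ Oona ∩ Clara ∩ Nikolai ∩ Yuki ∩ Chen: 10:00-11:00, 13:30-14:30, 17:00-17:30.
Summing the common windows: 60 + 60 + 30 = 150 minutes.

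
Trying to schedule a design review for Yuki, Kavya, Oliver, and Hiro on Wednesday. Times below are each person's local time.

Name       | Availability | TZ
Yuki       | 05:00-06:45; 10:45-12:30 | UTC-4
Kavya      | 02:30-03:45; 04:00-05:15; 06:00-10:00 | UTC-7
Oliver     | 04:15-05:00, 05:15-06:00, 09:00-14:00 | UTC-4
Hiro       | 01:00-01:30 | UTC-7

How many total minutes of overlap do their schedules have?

Yuki in UTC: 09:00-10:45, 14:45-16:30 (add 4h to convert from UTC-4).
Kavya in UTC: 09:30-10:45, 11:00-12:15, 13:00-17:00 (add 7h to convert from UTC-7).
Oliver in UTC: 08:15-09:00, 09:15-10:00, 13:00-18:00 (add 4h to convert from UTC-4).
Hiro in UTC: 08:00-08:30 (add 7h to convert from UTC-7).
Yuki ∩ Kavya: 09:30-10:45, 14:45-16:30.
Yuki ∩ Kavya ∩ Oliver: 09:30-10:00, 14:45-16:30.
Yuki ∩ Kavya ∩ Oliver ∩ Hiro: ∅.
There is no time when everyone is free.
There is no common window, so the total is 0 minutes.

0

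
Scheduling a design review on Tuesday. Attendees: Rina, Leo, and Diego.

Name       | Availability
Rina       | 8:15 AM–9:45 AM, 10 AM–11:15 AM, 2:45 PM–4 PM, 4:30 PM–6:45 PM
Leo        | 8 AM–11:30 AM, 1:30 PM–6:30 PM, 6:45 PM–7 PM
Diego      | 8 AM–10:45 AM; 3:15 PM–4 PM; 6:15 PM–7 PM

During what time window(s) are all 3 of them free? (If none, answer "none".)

Rina ∩ Leo: 08:15-09:45, 10:00-11:15, 14:45-16:00, 16:30-18:30.
Rina ∩ Leo ∩ Diego: 08:15-09:45, 10:00-10:45, 15:15-16:00, 18:15-18:30.

08:15-09:45, 10:00-10:45, 15:15-16:00, 18:15-18:30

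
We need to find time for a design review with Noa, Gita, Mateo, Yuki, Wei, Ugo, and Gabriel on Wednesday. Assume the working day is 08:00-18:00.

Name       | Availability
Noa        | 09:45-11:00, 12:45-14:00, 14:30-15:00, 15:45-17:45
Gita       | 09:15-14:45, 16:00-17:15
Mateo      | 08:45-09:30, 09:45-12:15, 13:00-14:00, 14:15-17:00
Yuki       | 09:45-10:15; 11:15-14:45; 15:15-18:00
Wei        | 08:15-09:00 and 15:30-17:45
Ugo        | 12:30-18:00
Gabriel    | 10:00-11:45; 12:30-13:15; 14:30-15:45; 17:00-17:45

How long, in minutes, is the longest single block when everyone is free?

0

Noa ∩ Gita: 09:45-11:00, 12:45-14:00, 14:30-14:45, 16:00-17:15.
Noa ∩ Gita ∩ Mateo: 09:45-11:00, 13:00-14:00, 14:30-14:45, 16:00-17:00.
Noa ∩ Gita ∩ Mateo ∩ Yuki: 09:45-10:15, 13:00-14:00, 14:30-14:45, 16:00-17:00.
Noa ∩ Gita ∩ Mateo ∩ Yuki ∩ Wei: 16:00-17:00.
Noa ∩ Gita ∩ Mateo ∩ Yuki ∩ Wei ∩ Ugo: 16:00-17:00.
Noa ∩ Gita ∩ Mateo ∩ Yuki ∩ Wei ∩ Ugo ∩ Gabriel: ∅.
There is no time when everyone is free.
No common window exists, so the longest block is 0 minutes.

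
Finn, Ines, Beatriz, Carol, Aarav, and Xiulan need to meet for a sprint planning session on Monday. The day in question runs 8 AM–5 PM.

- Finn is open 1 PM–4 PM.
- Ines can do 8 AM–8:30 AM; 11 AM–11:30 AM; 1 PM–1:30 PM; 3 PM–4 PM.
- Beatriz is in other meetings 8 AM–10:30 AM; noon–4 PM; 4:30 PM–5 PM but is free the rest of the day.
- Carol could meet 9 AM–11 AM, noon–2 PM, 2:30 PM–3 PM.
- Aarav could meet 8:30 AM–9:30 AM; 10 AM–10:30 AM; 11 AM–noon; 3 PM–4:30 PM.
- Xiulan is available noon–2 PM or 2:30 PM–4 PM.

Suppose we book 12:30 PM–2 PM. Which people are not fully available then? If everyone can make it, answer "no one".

Aarav, Beatriz, Finn, Ines

Finn free: 13:00-16:00.
Ines free: 08:00-08:30, 11:00-11:30, 13:00-13:30, 15:00-16:00.
Beatriz free: 10:30-12:00, 16:00-16:30 (invert busy blocks within the working day).
Carol free: 09:00-11:00, 12:00-14:00, 14:30-15:00.
Aarav free: 08:30-09:30, 10:00-10:30, 11:00-12:00, 15:00-16:30.
Xiulan free: 12:00-14:00, 14:30-16:00.
Finn: not fully free for 12:30-14:00. Ines: not fully free for 12:30-14:00. Beatriz: not fully free for 12:30-14:00. Carol: free for 12:30-14:00. Aarav: not fully free for 12:30-14:00. Xiulan: free for 12:30-14:00.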